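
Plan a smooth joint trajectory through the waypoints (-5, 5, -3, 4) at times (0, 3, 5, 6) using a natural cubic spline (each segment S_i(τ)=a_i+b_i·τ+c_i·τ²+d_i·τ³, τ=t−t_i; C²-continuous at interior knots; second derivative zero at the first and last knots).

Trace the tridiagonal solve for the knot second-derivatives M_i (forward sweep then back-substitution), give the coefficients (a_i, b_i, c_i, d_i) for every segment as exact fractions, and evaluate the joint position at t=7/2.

  seg 0: a=-5 b=577/84 c=0 d=-11/28
  seg 1: a=5 b=-157/42 c=-99/28 d=143/84
  seg 2: a=-3 b=107/42 c=187/28 d=-187/84
S(7/2) = 551/224

Δ: Δ0=10/3, Δ1=-4, Δ2=7
row 1: diag=10, rhs=-44; c'=1/5, d'=-22/5
row 2: denom=6−2·1/5=28/5; d'=(66−2·-22/5)/(28/5)=187/14
back: M2=187/14
back: M1=-22/5−1/5·187/14=-99/14
M: M0=0, M1=-99/14, M2=187/14, M3=0
seg 0: a=-5, c=M0/2=0, d=(M1−M0)/(6·3)=-11/28, b=Δ0−h0·(2M0+M1)/6=577/84
seg 1: a=5, c=M1/2=-99/28, d=(M2−M1)/(6·2)=143/84, b=Δ1−h1·(2M1+M2)/6=-157/42
seg 2: a=-3, c=M2/2=187/28, d=(M3−M2)/(6·1)=-187/84, b=Δ2−h2·(2M2+M3)/6=107/42
t_q=7/2 → seg 1, τ=1/2; S=5+-157/42·τ+-99/28·τ²+143/84·τ³=551/224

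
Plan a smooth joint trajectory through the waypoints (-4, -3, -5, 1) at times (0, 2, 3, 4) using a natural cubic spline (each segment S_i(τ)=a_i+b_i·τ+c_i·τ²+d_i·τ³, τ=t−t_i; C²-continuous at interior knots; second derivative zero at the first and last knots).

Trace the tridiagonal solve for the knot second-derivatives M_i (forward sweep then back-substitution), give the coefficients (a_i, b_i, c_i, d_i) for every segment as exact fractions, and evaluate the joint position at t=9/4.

Δ: Δ0=1/2, Δ1=-2, Δ2=6
row 1: diag=6, rhs=-15; c'=1/6, d'=-5/2
row 2: denom=4−1·1/6=23/6; d'=(48−1·-5/2)/(23/6)=303/23
back: M2=303/23
back: M1=-5/2−1/6·303/23=-108/23
M: M0=0, M1=-108/23, M2=303/23, M3=0
seg 0: a=-4, c=M0/2=0, d=(M1−M0)/(6·2)=-9/23, b=Δ0−h0·(2M0+M1)/6=95/46
seg 1: a=-3, c=M1/2=-54/23, d=(M2−M1)/(6·1)=137/46, b=Δ1−h1·(2M1+M2)/6=-121/46
seg 2: a=-5, c=M2/2=303/46, d=(M3−M2)/(6·1)=-101/46, b=Δ2−h2·(2M2+M3)/6=37/23
t_q=9/4 → seg 1, τ=1/4; S=-3+-121/46·τ+-54/23·τ²+137/46·τ³=-481/128

  seg 0: a=-4 b=95/46 c=0 d=-9/23
  seg 1: a=-3 b=-121/46 c=-54/23 d=137/46
  seg 2: a=-5 b=37/23 c=303/46 d=-101/46
S(9/4) = -481/128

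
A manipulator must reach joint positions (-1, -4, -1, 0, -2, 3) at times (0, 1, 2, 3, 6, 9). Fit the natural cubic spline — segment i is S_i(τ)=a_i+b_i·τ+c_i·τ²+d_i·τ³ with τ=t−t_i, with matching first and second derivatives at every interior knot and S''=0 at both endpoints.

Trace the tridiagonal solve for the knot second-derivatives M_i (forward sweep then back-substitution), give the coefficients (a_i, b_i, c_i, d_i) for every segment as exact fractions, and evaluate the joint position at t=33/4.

Δ: Δ0=-3, Δ1=3, Δ2=1, Δ3=-2/3, Δ4=5/3
row 1: diag=4, rhs=36; c'=1/4, d'=9
row 2: denom=4−1·1/4=15/4; d'=(-12−1·9)/(15/4)=-28/5
row 3: denom=8−1·4/15=116/15; d'=(-10−1·-28/5)/(116/15)=-33/58
row 4: denom=12−3·45/116=1257/116; d'=(14−3·-33/58)/(1257/116)=1822/1257
back: M4=1822/1257
back: M3=-33/58−45/116·1822/1257=-474/419
back: M2=-28/5−4/15·-474/419=-2220/419
back: M1=9−1/4·-2220/419=4326/419
M: M0=0, M1=4326/419, M2=-2220/419, M3=-474/419, M4=1822/1257, M5=0
seg 0: a=-1, c=M0/2=0, d=(M1−M0)/(6·1)=721/419, b=Δ0−h0·(2M0+M1)/6=-1978/419
seg 1: a=-4, c=M1/2=2163/419, d=(M2−M1)/(6·1)=-1091/419, b=Δ1−h1·(2M1+M2)/6=185/419
seg 2: a=-1, c=M2/2=-1110/419, d=(M3−M2)/(6·1)=291/419, b=Δ2−h2·(2M2+M3)/6=1238/419
seg 3: a=0, c=M3/2=-237/419, d=(M4−M3)/(6·3)=1622/11313, b=Δ3−h3·(2M3+M4)/6=-109/419
seg 4: a=-2, c=M4/2=911/1257, d=(M5−M4)/(6·3)=-911/11313, b=Δ4−h4·(2M4+M5)/6=91/419
t_q=33/4 → seg 4, τ=9/4; S=-2+91/419·τ+911/1257·τ²+-911/11313·τ³=33263/26816

  seg 0: a=-1 b=-1978/419 c=0 d=721/419
  seg 1: a=-4 b=185/419 c=2163/419 d=-1091/419
  seg 2: a=-1 b=1238/419 c=-1110/419 d=291/419
  seg 3: a=0 b=-109/419 c=-237/419 d=1622/11313
  seg 4: a=-2 b=91/419 c=911/1257 d=-911/11313
S(33/4) = 33263/26816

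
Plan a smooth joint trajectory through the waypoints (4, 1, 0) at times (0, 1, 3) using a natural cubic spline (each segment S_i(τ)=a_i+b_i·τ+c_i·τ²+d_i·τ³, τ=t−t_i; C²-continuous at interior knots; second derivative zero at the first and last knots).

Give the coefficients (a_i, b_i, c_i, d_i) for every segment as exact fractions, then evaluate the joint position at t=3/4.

  seg 0: a=4 b=-41/12 c=0 d=5/12
  seg 1: a=1 b=-13/6 c=5/4 d=-5/24
S(3/4) = 413/256

Δ: Δ0=-3, Δ1=-1/2
row 1: diag=6, rhs=15; c'=1/3, d'=5/2
back: M1=5/2
M: M0=0, M1=5/2, M2=0
seg 0: a=4, c=M0/2=0, d=(M1−M0)/(6·1)=5/12, b=Δ0−h0·(2M0+M1)/6=-41/12
seg 1: a=1, c=M1/2=5/4, d=(M2−M1)/(6·2)=-5/24, b=Δ1−h1·(2M1+M2)/6=-13/6
t_q=3/4 → seg 0, τ=3/4; S=4+-41/12·τ+0·τ²+5/12·τ³=413/256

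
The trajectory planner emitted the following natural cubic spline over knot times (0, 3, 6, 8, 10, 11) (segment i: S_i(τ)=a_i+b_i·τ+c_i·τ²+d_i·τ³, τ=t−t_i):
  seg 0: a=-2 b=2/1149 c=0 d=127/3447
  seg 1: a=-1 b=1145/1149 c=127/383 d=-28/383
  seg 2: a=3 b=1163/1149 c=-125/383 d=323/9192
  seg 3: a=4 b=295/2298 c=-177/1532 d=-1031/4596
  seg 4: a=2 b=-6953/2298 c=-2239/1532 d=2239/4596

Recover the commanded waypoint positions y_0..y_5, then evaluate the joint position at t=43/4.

y_0=-2 y_1=-1 y_2=3 y_3=4 y_4=2 y_5=-2
S(43/4) = -86853/98048

y_0 = S_0(0) = a_0 = -2
y_1 = S_1(0) = a_1 = -1
y_2 = S_2(0) = a_2 = 3
y_3 = S_3(0) = a_3 = 4
y_4 = S_4(0) = a_4 = 2
y_5 = S_4(1) = -2
t_q=43/4 is in segment 4 (τ=3/4); S_4(τ)=-86853/98048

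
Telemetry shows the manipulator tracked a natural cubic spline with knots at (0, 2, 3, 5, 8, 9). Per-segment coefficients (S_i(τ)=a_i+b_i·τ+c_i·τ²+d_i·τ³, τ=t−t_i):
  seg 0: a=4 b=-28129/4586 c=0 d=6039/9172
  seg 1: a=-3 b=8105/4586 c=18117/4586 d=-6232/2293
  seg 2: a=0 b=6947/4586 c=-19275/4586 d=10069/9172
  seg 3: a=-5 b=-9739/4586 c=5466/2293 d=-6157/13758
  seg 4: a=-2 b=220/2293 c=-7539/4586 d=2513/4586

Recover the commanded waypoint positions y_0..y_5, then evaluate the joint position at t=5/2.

y_0=4 y_1=-3 y_2=0 y_3=-5 y_4=-2 y_5=-3
S(5/2) = -26937/18344

y_0 = S_0(0) = a_0 = 4
y_1 = S_1(0) = a_1 = -3
y_2 = S_2(0) = a_2 = 0
y_3 = S_3(0) = a_3 = -5
y_4 = S_4(0) = a_4 = -2
y_5 = S_4(1) = -3
t_q=5/2 is in segment 1 (τ=1/2); S_1(τ)=-26937/18344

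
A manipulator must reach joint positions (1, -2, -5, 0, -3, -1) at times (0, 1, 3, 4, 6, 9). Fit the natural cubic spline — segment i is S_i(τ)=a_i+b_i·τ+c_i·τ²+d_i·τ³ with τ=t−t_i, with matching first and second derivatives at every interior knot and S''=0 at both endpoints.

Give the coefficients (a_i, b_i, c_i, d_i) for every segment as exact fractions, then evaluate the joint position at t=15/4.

Δ: Δ0=-3, Δ1=-3/2, Δ2=5, Δ3=-3/2, Δ4=2/3
row 1: diag=6, rhs=9; c'=1/3, d'=3/2
row 2: denom=6−2·1/3=16/3; d'=(39−2·3/2)/(16/3)=27/4
row 3: denom=6−1·3/16=93/16; d'=(-39−1·27/4)/(93/16)=-244/31
row 4: denom=10−2·32/93=866/93; d'=(13−2·-244/31)/(866/93)=2673/866
back: M4=2673/866
back: M3=-244/31−32/93·2673/866=-3868/433
back: M2=27/4−3/16·-3868/433=3648/433
back: M1=3/2−1/3·3648/433=-1133/866
M: M0=0, M1=-1133/866, M2=3648/433, M3=-3868/433, M4=2673/866, M5=0
seg 0: a=1, c=M0/2=0, d=(M1−M0)/(6·1)=-1133/5196, b=Δ0−h0·(2M0+M1)/6=-14455/5196
seg 1: a=-2, c=M1/2=-1133/1732, d=(M2−M1)/(6·2)=8429/10392, b=Δ1−h1·(2M1+M2)/6=-8927/2598
seg 2: a=-5, c=M2/2=1824/433, d=(M3−M2)/(6·1)=-3758/1299, b=Δ2−h2·(2M2+M3)/6=4781/1299
seg 3: a=0, c=M3/2=-1934/433, d=(M4−M3)/(6·2)=10409/10392, b=Δ3−h3·(2M3+M4)/6=4451/1299
seg 4: a=-3, c=M4/2=2673/1732, d=(M5−M4)/(6·3)=-297/1732, b=Δ4−h4·(2M4+M5)/6=-6287/2598
t_q=15/4 → seg 2, τ=3/4; S=-5+4781/1299·τ+1824/433·τ²+-3758/1299·τ³=-15111/13856

  seg 0: a=1 b=-14455/5196 c=0 d=-1133/5196
  seg 1: a=-2 b=-8927/2598 c=-1133/1732 d=8429/10392
  seg 2: a=-5 b=4781/1299 c=1824/433 d=-3758/1299
  seg 3: a=0 b=4451/1299 c=-1934/433 d=10409/10392
  seg 4: a=-3 b=-6287/2598 c=2673/1732 d=-297/1732
S(15/4) = -15111/13856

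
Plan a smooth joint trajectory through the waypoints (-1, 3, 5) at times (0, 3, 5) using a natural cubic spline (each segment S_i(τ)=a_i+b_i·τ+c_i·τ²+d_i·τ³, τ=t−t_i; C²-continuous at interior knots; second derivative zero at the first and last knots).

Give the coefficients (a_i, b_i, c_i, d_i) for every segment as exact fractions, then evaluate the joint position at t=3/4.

Δ: Δ0=4/3, Δ1=1
row 1: diag=10, rhs=-2; c'=1/5, d'=-1/5
back: M1=-1/5
M: M0=0, M1=-1/5, M2=0
seg 0: a=-1, c=M0/2=0, d=(M1−M0)/(6·3)=-1/90, b=Δ0−h0·(2M0+M1)/6=43/30
seg 1: a=3, c=M1/2=-1/10, d=(M2−M1)/(6·2)=1/60, b=Δ1−h1·(2M1+M2)/6=17/15
t_q=3/4 → seg 0, τ=3/4; S=-1+43/30·τ+0·τ²+-1/90·τ³=9/128

  seg 0: a=-1 b=43/30 c=0 d=-1/90
  seg 1: a=3 b=17/15 c=-1/10 d=1/60
S(3/4) = 9/128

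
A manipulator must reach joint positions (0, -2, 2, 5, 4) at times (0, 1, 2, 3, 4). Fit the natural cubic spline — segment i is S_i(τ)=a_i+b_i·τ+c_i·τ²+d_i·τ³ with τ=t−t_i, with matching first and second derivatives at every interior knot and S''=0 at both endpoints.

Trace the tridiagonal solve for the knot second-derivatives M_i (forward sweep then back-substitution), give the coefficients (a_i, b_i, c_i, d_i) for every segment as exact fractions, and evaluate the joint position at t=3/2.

Δ: Δ0=-2, Δ1=4, Δ2=3, Δ3=-1
row 1: diag=4, rhs=36; c'=1/4, d'=9
row 2: denom=4−1·1/4=15/4; d'=(-6−1·9)/(15/4)=-4
row 3: denom=4−1·4/15=56/15; d'=(-24−1·-4)/(56/15)=-75/14
back: M3=-75/14
back: M2=-4−4/15·-75/14=-18/7
back: M1=9−1/4·-18/7=135/14
M: M0=0, M1=135/14, M2=-18/7, M3=-75/14, M4=0
seg 0: a=0, c=M0/2=0, d=(M1−M0)/(6·1)=45/28, b=Δ0−h0·(2M0+M1)/6=-101/28
seg 1: a=-2, c=M1/2=135/28, d=(M2−M1)/(6·1)=-57/28, b=Δ1−h1·(2M1+M2)/6=17/14
seg 2: a=2, c=M2/2=-9/7, d=(M3−M2)/(6·1)=-13/28, b=Δ2−h2·(2M2+M3)/6=19/4
seg 3: a=5, c=M3/2=-75/28, d=(M4−M3)/(6·1)=25/28, b=Δ3−h3·(2M3+M4)/6=11/14
t_q=3/2 → seg 1, τ=1/2; S=-2+17/14·τ+135/28·τ²+-57/28·τ³=-99/224

  seg 0: a=0 b=-101/28 c=0 d=45/28
  seg 1: a=-2 b=17/14 c=135/28 d=-57/28
  seg 2: a=2 b=19/4 c=-9/7 d=-13/28
  seg 3: a=5 b=11/14 c=-75/28 d=25/28
S(3/2) = -99/224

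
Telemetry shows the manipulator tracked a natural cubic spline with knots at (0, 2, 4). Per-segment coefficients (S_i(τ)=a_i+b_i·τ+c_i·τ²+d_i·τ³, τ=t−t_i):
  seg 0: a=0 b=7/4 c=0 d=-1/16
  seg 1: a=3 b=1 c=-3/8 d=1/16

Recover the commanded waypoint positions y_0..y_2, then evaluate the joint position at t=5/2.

y_0=0 y_1=3 y_2=4
S(5/2) = 437/128

y_0 = S_0(0) = a_0 = 0
y_1 = S_1(0) = a_1 = 3
y_2 = S_1(2) = 4
t_q=5/2 is in segment 1 (τ=1/2); S_1(τ)=437/128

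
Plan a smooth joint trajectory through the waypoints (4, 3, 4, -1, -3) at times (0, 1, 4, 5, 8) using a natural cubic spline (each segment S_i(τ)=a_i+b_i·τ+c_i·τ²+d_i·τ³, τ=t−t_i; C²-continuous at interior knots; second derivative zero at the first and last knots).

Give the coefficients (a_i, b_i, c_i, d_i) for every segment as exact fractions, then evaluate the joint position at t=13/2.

Δ: Δ0=-1, Δ1=1/3, Δ2=-5, Δ3=-2/3
row 1: diag=8, rhs=8; c'=3/8, d'=1
row 2: denom=8−3·3/8=55/8; d'=(-32−3·1)/(55/8)=-56/11
row 3: denom=8−1·8/55=432/55; d'=(26−1·-56/11)/(432/55)=95/24
back: M3=95/24
back: M2=-56/11−8/55·95/24=-17/3
back: M1=1−3/8·-17/3=25/8
M: M0=0, M1=25/8, M2=-17/3, M3=95/24, M4=0
seg 0: a=4, c=M0/2=0, d=(M1−M0)/(6·1)=25/48, b=Δ0−h0·(2M0+M1)/6=-73/48
seg 1: a=3, c=M1/2=25/16, d=(M2−M1)/(6·3)=-211/432, b=Δ1−h1·(2M1+M2)/6=1/24
seg 2: a=4, c=M2/2=-17/6, d=(M3−M2)/(6·1)=77/48, b=Δ2−h2·(2M2+M3)/6=-181/48
seg 3: a=-1, c=M3/2=95/48, d=(M4−M3)/(6·3)=-95/432, b=Δ3−h3·(2M3+M4)/6=-37/8
t_q=13/2 → seg 3, τ=3/2; S=-1+-37/8·τ+95/48·τ²+-95/432·τ³=-541/128

  seg 0: a=4 b=-73/48 c=0 d=25/48
  seg 1: a=3 b=1/24 c=25/16 d=-211/432
  seg 2: a=4 b=-181/48 c=-17/6 d=77/48
  seg 3: a=-1 b=-37/8 c=95/48 d=-95/432
S(13/2) = -541/128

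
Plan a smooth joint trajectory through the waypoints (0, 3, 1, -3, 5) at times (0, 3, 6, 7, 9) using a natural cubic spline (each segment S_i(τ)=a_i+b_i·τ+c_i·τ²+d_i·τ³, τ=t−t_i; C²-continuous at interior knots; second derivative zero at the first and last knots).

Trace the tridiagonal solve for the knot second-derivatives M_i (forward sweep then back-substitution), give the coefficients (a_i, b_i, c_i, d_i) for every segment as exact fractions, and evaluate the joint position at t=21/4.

Δ: Δ0=1, Δ1=-2/3, Δ2=-4, Δ3=4
row 1: diag=12, rhs=-10; c'=1/4, d'=-5/6
row 2: denom=8−3·1/4=29/4; d'=(-20−3·-5/6)/(29/4)=-70/29
row 3: denom=6−1·4/29=170/29; d'=(48−1·-70/29)/(170/29)=43/5
back: M3=43/5
back: M2=-70/29−4/29·43/5=-18/5
back: M1=-5/6−1/4·-18/5=1/15
M: M0=0, M1=1/15, M2=-18/5, M3=43/5, M4=0
seg 0: a=0, c=M0/2=0, d=(M1−M0)/(6·3)=1/270, b=Δ0−h0·(2M0+M1)/6=29/30
seg 1: a=3, c=M1/2=1/30, d=(M2−M1)/(6·3)=-11/54, b=Δ1−h1·(2M1+M2)/6=16/15
seg 2: a=1, c=M2/2=-9/5, d=(M3−M2)/(6·1)=61/30, b=Δ2−h2·(2M2+M3)/6=-127/30
seg 3: a=-3, c=M3/2=43/10, d=(M4−M3)/(6·2)=-43/60, b=Δ3−h3·(2M3+M4)/6=-26/15
t_q=21/4 → seg 1, τ=9/4; S=3+16/15·τ+1/30·τ²+-11/54·τ³=2079/640

  seg 0: a=0 b=29/30 c=0 d=1/270
  seg 1: a=3 b=16/15 c=1/30 d=-11/54
  seg 2: a=1 b=-127/30 c=-9/5 d=61/30
  seg 3: a=-3 b=-26/15 c=43/10 d=-43/60
S(21/4) = 2079/640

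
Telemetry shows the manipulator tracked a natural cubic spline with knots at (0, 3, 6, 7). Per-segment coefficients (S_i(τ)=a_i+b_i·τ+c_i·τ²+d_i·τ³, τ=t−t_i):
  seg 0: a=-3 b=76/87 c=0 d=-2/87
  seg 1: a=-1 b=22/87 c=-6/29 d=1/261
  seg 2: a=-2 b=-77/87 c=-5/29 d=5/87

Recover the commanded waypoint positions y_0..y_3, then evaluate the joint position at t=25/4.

y_0=-3 y_1=-1 y_2=-2 y_3=-3
S(25/4) = -4141/1856

y_0 = S_0(0) = a_0 = -3
y_1 = S_1(0) = a_1 = -1
y_2 = S_2(0) = a_2 = -2
y_3 = S_2(1) = -3
t_q=25/4 is in segment 2 (τ=1/4); S_2(τ)=-4141/1856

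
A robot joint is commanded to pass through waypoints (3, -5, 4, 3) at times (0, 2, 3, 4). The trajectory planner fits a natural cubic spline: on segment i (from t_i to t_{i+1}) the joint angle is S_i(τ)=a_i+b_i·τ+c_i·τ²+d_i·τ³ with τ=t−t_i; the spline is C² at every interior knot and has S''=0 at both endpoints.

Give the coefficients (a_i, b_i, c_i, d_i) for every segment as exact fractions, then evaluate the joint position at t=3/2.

  seg 0: a=3 b=-216/23 c=0 d=31/23
  seg 1: a=-5 b=156/23 c=186/23 d=-135/23
  seg 2: a=4 b=123/23 c=-219/23 d=73/23
S(3/2) = -1203/184

Δ: Δ0=-4, Δ1=9, Δ2=-1
row 1: diag=6, rhs=78; c'=1/6, d'=13
row 2: denom=4−1·1/6=23/6; d'=(-60−1·13)/(23/6)=-438/23
back: M2=-438/23
back: M1=13−1/6·-438/23=372/23
M: M0=0, M1=372/23, M2=-438/23, M3=0
seg 0: a=3, c=M0/2=0, d=(M1−M0)/(6·2)=31/23, b=Δ0−h0·(2M0+M1)/6=-216/23
seg 1: a=-5, c=M1/2=186/23, d=(M2−M1)/(6·1)=-135/23, b=Δ1−h1·(2M1+M2)/6=156/23
seg 2: a=4, c=M2/2=-219/23, d=(M3−M2)/(6·1)=73/23, b=Δ2−h2·(2M2+M3)/6=123/23
t_q=3/2 → seg 0, τ=3/2; S=3+-216/23·τ+0·τ²+31/23·τ³=-1203/184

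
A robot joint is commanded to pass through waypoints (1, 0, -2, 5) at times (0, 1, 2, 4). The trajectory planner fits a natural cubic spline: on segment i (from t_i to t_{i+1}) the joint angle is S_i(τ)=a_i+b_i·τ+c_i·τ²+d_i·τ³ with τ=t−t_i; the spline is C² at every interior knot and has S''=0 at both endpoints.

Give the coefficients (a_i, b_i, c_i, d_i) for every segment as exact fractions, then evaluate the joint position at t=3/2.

Δ: Δ0=-1, Δ1=-2, Δ2=7/2
row 1: diag=4, rhs=-6; c'=1/4, d'=-3/2
row 2: denom=6−1·1/4=23/4; d'=(33−1·-3/2)/(23/4)=6
back: M2=6
back: M1=-3/2−1/4·6=-3
M: M0=0, M1=-3, M2=6, M3=0
seg 0: a=1, c=M0/2=0, d=(M1−M0)/(6·1)=-1/2, b=Δ0−h0·(2M0+M1)/6=-1/2
seg 1: a=0, c=M1/2=-3/2, d=(M2−M1)/(6·1)=3/2, b=Δ1−h1·(2M1+M2)/6=-2
seg 2: a=-2, c=M2/2=3, d=(M3−M2)/(6·2)=-1/2, b=Δ2−h2·(2M2+M3)/6=-1/2
t_q=3/2 → seg 1, τ=1/2; S=0+-2·τ+-3/2·τ²+3/2·τ³=-19/16

  seg 0: a=1 b=-1/2 c=0 d=-1/2
  seg 1: a=0 b=-2 c=-3/2 d=3/2
  seg 2: a=-2 b=-1/2 c=3 d=-1/2
S(3/2) = -19/16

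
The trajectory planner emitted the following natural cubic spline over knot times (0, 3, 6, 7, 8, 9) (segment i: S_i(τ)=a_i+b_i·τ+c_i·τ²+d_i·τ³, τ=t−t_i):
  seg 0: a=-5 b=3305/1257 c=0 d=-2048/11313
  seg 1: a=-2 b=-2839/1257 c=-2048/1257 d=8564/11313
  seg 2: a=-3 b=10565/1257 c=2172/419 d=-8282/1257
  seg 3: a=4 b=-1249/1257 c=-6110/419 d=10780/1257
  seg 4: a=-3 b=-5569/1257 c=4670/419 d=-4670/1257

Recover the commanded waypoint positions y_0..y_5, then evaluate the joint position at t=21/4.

y_0=-5 y_1=-2 y_2=-3 y_3=4 y_4=-3 y_5=0
S(21/4) = -44965/6704

y_0 = S_0(0) = a_0 = -5
y_1 = S_1(0) = a_1 = -2
y_2 = S_2(0) = a_2 = -3
y_3 = S_3(0) = a_3 = 4
y_4 = S_4(0) = a_4 = -3
y_5 = S_4(1) = 0
t_q=21/4 is in segment 1 (τ=9/4); S_1(τ)=-44965/6704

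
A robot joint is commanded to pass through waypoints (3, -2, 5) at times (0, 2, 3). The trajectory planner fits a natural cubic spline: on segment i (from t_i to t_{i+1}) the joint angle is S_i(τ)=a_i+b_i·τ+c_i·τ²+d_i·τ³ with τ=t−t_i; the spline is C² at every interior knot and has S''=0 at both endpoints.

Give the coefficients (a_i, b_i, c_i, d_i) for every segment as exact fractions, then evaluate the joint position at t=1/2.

  seg 0: a=3 b=-17/3 c=0 d=19/24
  seg 1: a=-2 b=23/6 c=19/4 d=-19/12
S(1/2) = 17/64

Δ: Δ0=-5/2, Δ1=7
row 1: diag=6, rhs=57; c'=1/6, d'=19/2
back: M1=19/2
M: M0=0, M1=19/2, M2=0
seg 0: a=3, c=M0/2=0, d=(M1−M0)/(6·2)=19/24, b=Δ0−h0·(2M0+M1)/6=-17/3
seg 1: a=-2, c=M1/2=19/4, d=(M2−M1)/(6·1)=-19/12, b=Δ1−h1·(2M1+M2)/6=23/6
t_q=1/2 → seg 0, τ=1/2; S=3+-17/3·τ+0·τ²+19/24·τ³=17/64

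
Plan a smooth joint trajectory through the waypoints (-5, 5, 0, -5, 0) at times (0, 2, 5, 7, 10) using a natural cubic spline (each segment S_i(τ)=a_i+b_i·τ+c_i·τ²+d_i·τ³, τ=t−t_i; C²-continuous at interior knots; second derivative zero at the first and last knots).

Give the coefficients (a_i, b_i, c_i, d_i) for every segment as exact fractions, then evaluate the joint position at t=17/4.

  seg 0: a=-5 b=553/87 c=0 d=-59/174
  seg 1: a=5 b=199/87 c=-59/29 d=187/783
  seg 2: a=0 b=-302/87 c=10/87 d=43/232
  seg 3: a=-5 b=-137/174 c=427/348 d=-427/3132
S(17/4) = 4765/1856

Δ: Δ0=5, Δ1=-5/3, Δ2=-5/2, Δ3=5/3
row 1: diag=10, rhs=-40; c'=3/10, d'=-4
row 2: denom=10−3·3/10=91/10; d'=(-5−3·-4)/(91/10)=10/13
row 3: denom=10−2·20/91=870/91; d'=(25−2·10/13)/(870/91)=427/174
back: M3=427/174
back: M2=10/13−20/91·427/174=20/87
back: M1=-4−3/10·20/87=-118/29
M: M0=0, M1=-118/29, M2=20/87, M3=427/174, M4=0
seg 0: a=-5, c=M0/2=0, d=(M1−M0)/(6·2)=-59/174, b=Δ0−h0·(2M0+M1)/6=553/87
seg 1: a=5, c=M1/2=-59/29, d=(M2−M1)/(6·3)=187/783, b=Δ1−h1·(2M1+M2)/6=199/87
seg 2: a=0, c=M2/2=10/87, d=(M3−M2)/(6·2)=43/232, b=Δ2−h2·(2M2+M3)/6=-302/87
seg 3: a=-5, c=M3/2=427/348, d=(M4−M3)/(6·3)=-427/3132, b=Δ3−h3·(2M3+M4)/6=-137/174
t_q=17/4 → seg 1, τ=9/4; S=5+199/87·τ+-59/29·τ²+187/783·τ³=4765/1856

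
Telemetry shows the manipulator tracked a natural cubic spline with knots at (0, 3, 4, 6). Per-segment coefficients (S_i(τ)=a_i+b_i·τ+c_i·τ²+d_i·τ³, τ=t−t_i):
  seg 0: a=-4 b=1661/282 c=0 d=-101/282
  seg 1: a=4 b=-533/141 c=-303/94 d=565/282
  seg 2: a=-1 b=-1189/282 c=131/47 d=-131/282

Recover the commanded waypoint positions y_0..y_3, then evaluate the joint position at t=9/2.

y_0 = S_0(0) = a_0 = -4
y_1 = S_1(0) = a_1 = 4
y_2 = S_2(0) = a_2 = -1
y_3 = S_2(2) = -2
t_q=9/2 is in segment 2 (τ=1/2); S_2(τ)=-1857/752

y_0=-4 y_1=4 y_2=-1 y_3=-2
S(9/2) = -1857/752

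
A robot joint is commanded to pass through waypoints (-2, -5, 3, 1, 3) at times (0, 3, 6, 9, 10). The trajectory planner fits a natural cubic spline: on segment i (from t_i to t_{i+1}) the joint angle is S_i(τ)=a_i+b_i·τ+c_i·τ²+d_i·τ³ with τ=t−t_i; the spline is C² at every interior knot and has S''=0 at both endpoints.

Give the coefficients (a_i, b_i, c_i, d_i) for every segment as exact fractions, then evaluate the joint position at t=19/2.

  seg 0: a=-2 b=-83/36 c=0 d=47/324
  seg 1: a=-5 b=29/18 c=47/36 d=-103/324
  seg 2: a=3 b=31/36 c=-14/9 d=113/324
  seg 3: a=1 b=17/18 c=19/12 d=-19/36
S(19/2) = 173/96

Δ: Δ0=-1, Δ1=8/3, Δ2=-2/3, Δ3=2
row 1: diag=12, rhs=22; c'=1/4, d'=11/6
row 2: denom=12−3·1/4=45/4; d'=(-20−3·11/6)/(45/4)=-34/15
row 3: denom=8−3·4/15=36/5; d'=(16−3·-34/15)/(36/5)=19/6
back: M3=19/6
back: M2=-34/15−4/15·19/6=-28/9
back: M1=11/6−1/4·-28/9=47/18
M: M0=0, M1=47/18, M2=-28/9, M3=19/6, M4=0
seg 0: a=-2, c=M0/2=0, d=(M1−M0)/(6·3)=47/324, b=Δ0−h0·(2M0+M1)/6=-83/36
seg 1: a=-5, c=M1/2=47/36, d=(M2−M1)/(6·3)=-103/324, b=Δ1−h1·(2M1+M2)/6=29/18
seg 2: a=3, c=M2/2=-14/9, d=(M3−M2)/(6·3)=113/324, b=Δ2−h2·(2M2+M3)/6=31/36
seg 3: a=1, c=M3/2=19/12, d=(M4−M3)/(6·1)=-19/36, b=Δ3−h3·(2M3+M4)/6=17/18
t_q=19/2 → seg 3, τ=1/2; S=1+17/18·τ+19/12·τ²+-19/36·τ³=173/96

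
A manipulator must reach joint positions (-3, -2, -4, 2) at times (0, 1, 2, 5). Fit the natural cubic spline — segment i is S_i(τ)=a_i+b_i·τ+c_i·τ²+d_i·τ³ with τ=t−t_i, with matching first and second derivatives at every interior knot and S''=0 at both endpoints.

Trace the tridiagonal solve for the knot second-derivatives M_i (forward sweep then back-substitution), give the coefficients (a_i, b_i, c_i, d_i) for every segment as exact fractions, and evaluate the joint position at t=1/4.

  seg 0: a=-3 b=59/31 c=0 d=-28/31
  seg 1: a=-2 b=-25/31 c=-84/31 d=47/31
  seg 2: a=-4 b=-52/31 c=57/31 d=-19/93
S(1/4) = -1259/496

Δ: Δ0=1, Δ1=-2, Δ2=2
row 1: diag=4, rhs=-18; c'=1/4, d'=-9/2
row 2: denom=8−1·1/4=31/4; d'=(24−1·-9/2)/(31/4)=114/31
back: M2=114/31
back: M1=-9/2−1/4·114/31=-168/31
M: M0=0, M1=-168/31, M2=114/31, M3=0
seg 0: a=-3, c=M0/2=0, d=(M1−M0)/(6·1)=-28/31, b=Δ0−h0·(2M0+M1)/6=59/31
seg 1: a=-2, c=M1/2=-84/31, d=(M2−M1)/(6·1)=47/31, b=Δ1−h1·(2M1+M2)/6=-25/31
seg 2: a=-4, c=M2/2=57/31, d=(M3−M2)/(6·3)=-19/93, b=Δ2−h2·(2M2+M3)/6=-52/31
t_q=1/4 → seg 0, τ=1/4; S=-3+59/31·τ+0·τ²+-28/31·τ³=-1259/496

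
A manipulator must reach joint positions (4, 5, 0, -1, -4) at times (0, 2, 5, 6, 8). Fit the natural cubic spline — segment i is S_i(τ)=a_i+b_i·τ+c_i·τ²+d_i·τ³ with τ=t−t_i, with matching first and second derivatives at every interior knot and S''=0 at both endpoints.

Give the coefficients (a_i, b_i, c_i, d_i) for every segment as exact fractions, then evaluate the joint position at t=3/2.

  seg 0: a=4 b=329/312 c=0 d=-173/1248
  seg 1: a=5 b=-95/156 c=-173/208 d=23/144
  seg 2: a=0 b=-803/624 c=63/104 d=-199/624
  seg 3: a=-1 b=-161/156 c=-73/208 d=73/1248
S(3/2) = 17019/3328

Δ: Δ0=1/2, Δ1=-5/3, Δ2=-1, Δ3=-3/2
row 1: diag=10, rhs=-13; c'=3/10, d'=-13/10
row 2: denom=8−3·3/10=71/10; d'=(4−3·-13/10)/(71/10)=79/71
row 3: denom=6−1·10/71=416/71; d'=(-3−1·79/71)/(416/71)=-73/104
back: M3=-73/104
back: M2=79/71−10/71·-73/104=63/52
back: M1=-13/10−3/10·63/52=-173/104
M: M0=0, M1=-173/104, M2=63/52, M3=-73/104, M4=0
seg 0: a=4, c=M0/2=0, d=(M1−M0)/(6·2)=-173/1248, b=Δ0−h0·(2M0+M1)/6=329/312
seg 1: a=5, c=M1/2=-173/208, d=(M2−M1)/(6·3)=23/144, b=Δ1−h1·(2M1+M2)/6=-95/156
seg 2: a=0, c=M2/2=63/104, d=(M3−M2)/(6·1)=-199/624, b=Δ2−h2·(2M2+M3)/6=-803/624
seg 3: a=-1, c=M3/2=-73/208, d=(M4−M3)/(6·2)=73/1248, b=Δ3−h3·(2M3+M4)/6=-161/156
t_q=3/2 → seg 0, τ=3/2; S=4+329/312·τ+0·τ²+-173/1248·τ³=17019/3328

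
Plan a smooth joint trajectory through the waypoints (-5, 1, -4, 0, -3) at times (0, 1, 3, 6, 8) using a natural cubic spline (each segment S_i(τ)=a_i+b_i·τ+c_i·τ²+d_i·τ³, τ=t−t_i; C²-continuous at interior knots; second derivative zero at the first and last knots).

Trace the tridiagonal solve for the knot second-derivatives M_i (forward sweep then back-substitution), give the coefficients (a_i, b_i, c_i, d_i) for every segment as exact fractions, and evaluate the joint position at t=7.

  seg 0: a=-5 b=2129/276 c=0 d=-473/276
  seg 1: a=1 b=355/138 c=-473/92 d=719/552
  seg 2: a=-4 b=-163/69 c=123/46 d=-199/414
  seg 3: a=0 b=97/138 c=-38/23 d=19/69
S(7) = -31/46

Δ: Δ0=6, Δ1=-5/2, Δ2=4/3, Δ3=-3/2
row 1: diag=6, rhs=-51; c'=1/3, d'=-17/2
row 2: denom=10−2·1/3=28/3; d'=(23−2·-17/2)/(28/3)=30/7
row 3: denom=10−3·9/28=253/28; d'=(-17−3·30/7)/(253/28)=-76/23
back: M3=-76/23
back: M2=30/7−9/28·-76/23=123/23
back: M1=-17/2−1/3·123/23=-473/46
M: M0=0, M1=-473/46, M2=123/23, M3=-76/23, M4=0
seg 0: a=-5, c=M0/2=0, d=(M1−M0)/(6·1)=-473/276, b=Δ0−h0·(2M0+M1)/6=2129/276
seg 1: a=1, c=M1/2=-473/92, d=(M2−M1)/(6·2)=719/552, b=Δ1−h1·(2M1+M2)/6=355/138
seg 2: a=-4, c=M2/2=123/46, d=(M3−M2)/(6·3)=-199/414, b=Δ2−h2·(2M2+M3)/6=-163/69
seg 3: a=0, c=M3/2=-38/23, d=(M4−M3)/(6·2)=19/69, b=Δ3−h3·(2M3+M4)/6=97/138
t_q=7 → seg 3, τ=1; S=0+97/138·τ+-38/23·τ²+19/69·τ³=-31/46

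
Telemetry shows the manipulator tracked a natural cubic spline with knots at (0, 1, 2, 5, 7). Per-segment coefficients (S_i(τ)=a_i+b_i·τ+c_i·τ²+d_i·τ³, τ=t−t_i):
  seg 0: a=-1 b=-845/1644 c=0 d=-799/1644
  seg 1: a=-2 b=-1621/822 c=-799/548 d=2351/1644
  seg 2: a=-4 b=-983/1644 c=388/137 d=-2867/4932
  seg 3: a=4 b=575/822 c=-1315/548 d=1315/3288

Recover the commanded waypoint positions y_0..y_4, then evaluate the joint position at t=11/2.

y_0 = S_0(0) = a_0 = -1
y_1 = S_1(0) = a_1 = -2
y_2 = S_2(0) = a_2 = -4
y_3 = S_3(0) = a_3 = 4
y_4 = S_3(2) = -1
t_q=11/2 is in segment 3 (τ=1/2); S_3(τ)=33317/8768

y_0=-1 y_1=-2 y_2=-4 y_3=4 y_4=-1
S(11/2) = 33317/8768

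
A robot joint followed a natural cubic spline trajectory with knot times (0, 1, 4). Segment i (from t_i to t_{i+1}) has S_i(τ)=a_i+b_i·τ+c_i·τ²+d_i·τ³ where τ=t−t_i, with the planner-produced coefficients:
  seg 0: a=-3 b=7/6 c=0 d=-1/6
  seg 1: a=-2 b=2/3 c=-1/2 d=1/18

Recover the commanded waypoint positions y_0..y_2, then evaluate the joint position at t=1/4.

y_0 = S_0(0) = a_0 = -3
y_1 = S_1(0) = a_1 = -2
y_2 = S_1(3) = -3
t_q=1/4 is in segment 0 (τ=1/4); S_0(τ)=-347/128

y_0=-3 y_1=-2 y_2=-3
S(1/4) = -347/128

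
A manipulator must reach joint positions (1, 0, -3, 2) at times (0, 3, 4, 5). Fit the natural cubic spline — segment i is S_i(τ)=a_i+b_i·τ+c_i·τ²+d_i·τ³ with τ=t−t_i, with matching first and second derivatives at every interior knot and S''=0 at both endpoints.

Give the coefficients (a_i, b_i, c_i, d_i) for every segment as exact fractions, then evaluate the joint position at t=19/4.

Δ: Δ0=-1/3, Δ1=-3, Δ2=5
row 1: diag=8, rhs=-16; c'=1/8, d'=-2
row 2: denom=4−1·1/8=31/8; d'=(48−1·-2)/(31/8)=400/31
back: M2=400/31
back: M1=-2−1/8·400/31=-112/31
M: M0=0, M1=-112/31, M2=400/31, M3=0
seg 0: a=1, c=M0/2=0, d=(M1−M0)/(6·3)=-56/279, b=Δ0−h0·(2M0+M1)/6=137/93
seg 1: a=0, c=M1/2=-56/31, d=(M2−M1)/(6·1)=256/93, b=Δ1−h1·(2M1+M2)/6=-367/93
seg 2: a=-3, c=M2/2=200/31, d=(M3−M2)/(6·1)=-200/93, b=Δ2−h2·(2M2+M3)/6=65/93
t_q=19/4 → seg 2, τ=3/4; S=-3+65/93·τ+200/31·τ²+-200/93·τ³=61/248

  seg 0: a=1 b=137/93 c=0 d=-56/279
  seg 1: a=0 b=-367/93 c=-56/31 d=256/93
  seg 2: a=-3 b=65/93 c=200/31 d=-200/93
S(19/4) = 61/248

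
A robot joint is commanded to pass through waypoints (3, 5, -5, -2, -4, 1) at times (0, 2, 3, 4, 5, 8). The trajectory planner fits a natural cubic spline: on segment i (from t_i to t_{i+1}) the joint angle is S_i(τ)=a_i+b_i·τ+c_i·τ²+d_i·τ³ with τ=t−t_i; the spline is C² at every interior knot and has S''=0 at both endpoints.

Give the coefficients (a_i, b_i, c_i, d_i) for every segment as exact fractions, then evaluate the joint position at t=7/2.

  seg 0: a=3 b=649/105 c=0 d=-136/105
  seg 1: a=5 b=-983/105 c=-272/35 d=107/15
  seg 2: a=-5 b=-368/105 c=477/35 d=-748/105
  seg 3: a=-2 b=50/21 c=-271/35 d=353/105
  seg 4: a=-4 b=-317/105 c=82/35 d=-82/315
S(7/2) = -593/140

Δ: Δ0=1, Δ1=-10, Δ2=3, Δ3=-2, Δ4=5/3
row 1: diag=6, rhs=-66; c'=1/6, d'=-11
row 2: denom=4−1·1/6=23/6; d'=(78−1·-11)/(23/6)=534/23
row 3: denom=4−1·6/23=86/23; d'=(-30−1·534/23)/(86/23)=-612/43
row 4: denom=8−1·23/86=665/86; d'=(22−1·-612/43)/(665/86)=164/35
back: M4=164/35
back: M3=-612/43−23/86·164/35=-542/35
back: M2=534/23−6/23·-542/35=954/35
back: M1=-11−1/6·954/35=-544/35
M: M0=0, M1=-544/35, M2=954/35, M3=-542/35, M4=164/35, M5=0
seg 0: a=3, c=M0/2=0, d=(M1−M0)/(6·2)=-136/105, b=Δ0−h0·(2M0+M1)/6=649/105
seg 1: a=5, c=M1/2=-272/35, d=(M2−M1)/(6·1)=107/15, b=Δ1−h1·(2M1+M2)/6=-983/105
seg 2: a=-5, c=M2/2=477/35, d=(M3−M2)/(6·1)=-748/105, b=Δ2−h2·(2M2+M3)/6=-368/105
seg 3: a=-2, c=M3/2=-271/35, d=(M4−M3)/(6·1)=353/105, b=Δ3−h3·(2M3+M4)/6=50/21
seg 4: a=-4, c=M4/2=82/35, d=(M5−M4)/(6·3)=-82/315, b=Δ4−h4·(2M4+M5)/6=-317/105
t_q=7/2 → seg 2, τ=1/2; S=-5+-368/105·τ+477/35·τ²+-748/105·τ³=-593/140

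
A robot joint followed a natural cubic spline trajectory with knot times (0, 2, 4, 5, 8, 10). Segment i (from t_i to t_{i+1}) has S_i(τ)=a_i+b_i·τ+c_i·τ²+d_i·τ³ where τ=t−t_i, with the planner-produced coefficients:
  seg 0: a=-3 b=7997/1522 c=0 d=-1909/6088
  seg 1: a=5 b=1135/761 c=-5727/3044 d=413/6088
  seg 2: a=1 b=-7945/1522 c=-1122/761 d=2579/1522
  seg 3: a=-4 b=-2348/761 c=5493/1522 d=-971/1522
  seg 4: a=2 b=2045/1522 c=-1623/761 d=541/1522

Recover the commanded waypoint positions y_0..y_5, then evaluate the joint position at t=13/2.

y_0 = S_0(0) = a_0 = -3
y_1 = S_1(0) = a_1 = 5
y_2 = S_2(0) = a_2 = 1
y_3 = S_3(0) = a_3 = -4
y_4 = S_4(0) = a_4 = 2
y_5 = S_4(2) = -1
t_q=13/2 is in segment 3 (τ=3/2); S_3(τ)=-32399/12176

y_0=-3 y_1=5 y_2=1 y_3=-4 y_4=2 y_5=-1
S(13/2) = -32399/12176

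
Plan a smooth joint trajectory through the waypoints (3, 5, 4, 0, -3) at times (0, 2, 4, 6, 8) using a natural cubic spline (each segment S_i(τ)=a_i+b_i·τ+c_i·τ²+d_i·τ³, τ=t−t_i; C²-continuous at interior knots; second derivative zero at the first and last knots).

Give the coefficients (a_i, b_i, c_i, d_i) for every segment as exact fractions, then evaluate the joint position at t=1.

  seg 0: a=3 b=9/7 c=0 d=-1/14
  seg 1: a=5 b=3/7 c=-3/7 d=-1/56
  seg 2: a=4 b=-3/2 c=-15/28 d=1/7
  seg 3: a=0 b=-27/14 c=9/28 d=-3/56
S(1) = 59/14

Δ: Δ0=1, Δ1=-1/2, Δ2=-2, Δ3=-3/2
row 1: diag=8, rhs=-9; c'=1/4, d'=-9/8
row 2: denom=8−2·1/4=15/2; d'=(-9−2·-9/8)/(15/2)=-9/10
row 3: denom=8−2·4/15=112/15; d'=(3−2·-9/10)/(112/15)=9/14
back: M3=9/14
back: M2=-9/10−4/15·9/14=-15/14
back: M1=-9/8−1/4·-15/14=-6/7
M: M0=0, M1=-6/7, M2=-15/14, M3=9/14, M4=0
seg 0: a=3, c=M0/2=0, d=(M1−M0)/(6·2)=-1/14, b=Δ0−h0·(2M0+M1)/6=9/7
seg 1: a=5, c=M1/2=-3/7, d=(M2−M1)/(6·2)=-1/56, b=Δ1−h1·(2M1+M2)/6=3/7
seg 2: a=4, c=M2/2=-15/28, d=(M3−M2)/(6·2)=1/7, b=Δ2−h2·(2M2+M3)/6=-3/2
seg 3: a=0, c=M3/2=9/28, d=(M4−M3)/(6·2)=-3/56, b=Δ3−h3·(2M3+M4)/6=-27/14
t_q=1 → seg 0, τ=1; S=3+9/7·τ+0·τ²+-1/14·τ³=59/14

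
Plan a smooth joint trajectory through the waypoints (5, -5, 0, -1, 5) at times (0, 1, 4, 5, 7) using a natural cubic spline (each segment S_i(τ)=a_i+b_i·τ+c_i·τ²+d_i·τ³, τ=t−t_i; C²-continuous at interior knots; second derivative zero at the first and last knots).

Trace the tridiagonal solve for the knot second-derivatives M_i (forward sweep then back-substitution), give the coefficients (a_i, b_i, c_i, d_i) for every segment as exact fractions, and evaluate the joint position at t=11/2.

Δ: Δ0=-10, Δ1=5/3, Δ2=-1, Δ3=3
row 1: diag=8, rhs=70; c'=3/8, d'=35/4
row 2: denom=8−3·3/8=55/8; d'=(-16−3·35/4)/(55/8)=-338/55
row 3: denom=6−1·8/55=322/55; d'=(24−1·-338/55)/(322/55)=829/161
back: M3=829/161
back: M2=-338/55−8/55·829/161=-1110/161
back: M1=35/4−3/8·-1110/161=1825/161
M: M0=0, M1=1825/161, M2=-1110/161, M3=829/161, M4=0
seg 0: a=5, c=M0/2=0, d=(M1−M0)/(6·1)=1825/966, b=Δ0−h0·(2M0+M1)/6=-11485/966
seg 1: a=-5, c=M1/2=1825/322, d=(M2−M1)/(6·3)=-2935/2898, b=Δ1−h1·(2M1+M2)/6=-3005/483
seg 2: a=0, c=M2/2=-555/161, d=(M3−M2)/(6·1)=277/138, b=Δ2−h2·(2M2+M3)/6=425/966
seg 3: a=-1, c=M3/2=829/322, d=(M4−M3)/(6·2)=-829/1932, b=Δ3−h3·(2M3+M4)/6=-209/483
t_q=11/2 → seg 3, τ=1/2; S=-1+-209/483·τ+829/322·τ²+-829/1932·τ³=-461/736

  seg 0: a=5 b=-11485/966 c=0 d=1825/966
  seg 1: a=-5 b=-3005/483 c=1825/322 d=-2935/2898
  seg 2: a=0 b=425/966 c=-555/161 d=277/138
  seg 3: a=-1 b=-209/483 c=829/322 d=-829/1932
S(11/2) = -461/736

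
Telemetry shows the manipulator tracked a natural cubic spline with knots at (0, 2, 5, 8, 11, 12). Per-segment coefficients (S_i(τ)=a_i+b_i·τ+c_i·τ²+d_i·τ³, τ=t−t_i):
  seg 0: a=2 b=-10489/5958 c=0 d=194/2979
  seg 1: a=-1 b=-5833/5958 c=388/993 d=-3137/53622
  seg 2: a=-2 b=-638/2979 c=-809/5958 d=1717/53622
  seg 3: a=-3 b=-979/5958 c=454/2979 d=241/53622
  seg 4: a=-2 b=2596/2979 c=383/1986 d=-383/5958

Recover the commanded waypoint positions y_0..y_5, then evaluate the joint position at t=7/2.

y_0 = S_0(0) = a_0 = 2
y_1 = S_1(0) = a_1 = -1
y_2 = S_2(0) = a_2 = -2
y_3 = S_3(0) = a_3 = -3
y_4 = S_4(0) = a_4 = -2
y_5 = S_4(1) = -1
t_q=7/2 is in segment 1 (τ=3/2); S_1(τ)=-9463/5296

y_0=2 y_1=-1 y_2=-2 y_3=-3 y_4=-2 y_5=-1
S(7/2) = -9463/5296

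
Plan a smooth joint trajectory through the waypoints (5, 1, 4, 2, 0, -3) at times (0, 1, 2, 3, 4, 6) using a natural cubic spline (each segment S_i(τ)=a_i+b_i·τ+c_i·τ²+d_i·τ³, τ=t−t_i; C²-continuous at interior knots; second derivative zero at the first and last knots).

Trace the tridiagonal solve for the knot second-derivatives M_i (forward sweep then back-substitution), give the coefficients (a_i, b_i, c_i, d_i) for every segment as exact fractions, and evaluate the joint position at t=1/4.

Δ: Δ0=-4, Δ1=3, Δ2=-2, Δ3=-2, Δ4=-3/2
row 1: diag=4, rhs=42; c'=1/4, d'=21/2
row 2: denom=4−1·1/4=15/4; d'=(-30−1·21/2)/(15/4)=-54/5
row 3: denom=4−1·4/15=56/15; d'=(0−1·-54/5)/(56/15)=81/28
row 4: denom=6−1·15/56=321/56; d'=(3−1·81/28)/(321/56)=2/107
back: M4=2/107
back: M3=81/28−15/56·2/107=309/107
back: M2=-54/5−4/15·309/107=-1238/107
back: M1=21/2−1/4·-1238/107=1433/107
M: M0=0, M1=1433/107, M2=-1238/107, M3=309/107, M4=2/107, M5=0
seg 0: a=5, c=M0/2=0, d=(M1−M0)/(6·1)=1433/642, b=Δ0−h0·(2M0+M1)/6=-4001/642
seg 1: a=1, c=M1/2=1433/214, d=(M2−M1)/(6·1)=-2671/642, b=Δ1−h1·(2M1+M2)/6=149/321
seg 2: a=4, c=M2/2=-619/107, d=(M3−M2)/(6·1)=1547/642, b=Δ2−h2·(2M2+M3)/6=883/642
seg 3: a=2, c=M3/2=309/214, d=(M4−M3)/(6·1)=-307/642, b=Δ3−h3·(2M3+M4)/6=-952/321
seg 4: a=0, c=M4/2=1/107, d=(M5−M4)/(6·2)=-1/642, b=Δ4−h4·(2M4+M5)/6=-971/642
t_q=1/4 → seg 0, τ=1/4; S=5+-4001/642·τ+0·τ²+1433/642·τ³=47619/13696

  seg 0: a=5 b=-4001/642 c=0 d=1433/642
  seg 1: a=1 b=149/321 c=1433/214 d=-2671/642
  seg 2: a=4 b=883/642 c=-619/107 d=1547/642
  seg 3: a=2 b=-952/321 c=309/214 d=-307/642
  seg 4: a=0 b=-971/642 c=1/107 d=-1/642
S(1/4) = 47619/13696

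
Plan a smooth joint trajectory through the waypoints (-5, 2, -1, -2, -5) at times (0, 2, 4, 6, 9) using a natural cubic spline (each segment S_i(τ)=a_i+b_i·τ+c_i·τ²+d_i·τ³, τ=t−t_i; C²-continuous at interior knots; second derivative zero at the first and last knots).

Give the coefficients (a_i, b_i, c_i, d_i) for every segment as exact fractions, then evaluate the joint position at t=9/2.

Δ: Δ0=7/2, Δ1=-3/2, Δ2=-1/2, Δ3=-1
row 1: diag=8, rhs=-30; c'=1/4, d'=-15/4
row 2: denom=8−2·1/4=15/2; d'=(6−2·-15/4)/(15/2)=9/5
row 3: denom=10−2·4/15=142/15; d'=(-3−2·9/5)/(142/15)=-99/142
back: M3=-99/142
back: M2=9/5−4/15·-99/142=141/71
back: M1=-15/4−1/4·141/71=-603/142
M: M0=0, M1=-603/142, M2=141/71, M3=-99/142, M4=0
seg 0: a=-5, c=M0/2=0, d=(M1−M0)/(6·2)=-201/568, b=Δ0−h0·(2M0+M1)/6=349/71
seg 1: a=2, c=M1/2=-603/284, d=(M2−M1)/(6·2)=295/568, b=Δ1−h1·(2M1+M2)/6=95/142
seg 2: a=-1, c=M2/2=141/142, d=(M3−M2)/(6·2)=-127/568, b=Δ2−h2·(2M2+M3)/6=-113/71
seg 3: a=-2, c=M3/2=-99/284, d=(M4−M3)/(6·3)=11/284, b=Δ3−h3·(2M3+M4)/6=-43/142
t_q=9/2 → seg 2, τ=1/2; S=-1+-113/71·τ+141/142·τ²+-127/568·τ³=-7159/4544

  seg 0: a=-5 b=349/71 c=0 d=-201/568
  seg 1: a=2 b=95/142 c=-603/284 d=295/568
  seg 2: a=-1 b=-113/71 c=141/142 d=-127/568
  seg 3: a=-2 b=-43/142 c=-99/284 d=11/284
S(9/2) = -7159/4544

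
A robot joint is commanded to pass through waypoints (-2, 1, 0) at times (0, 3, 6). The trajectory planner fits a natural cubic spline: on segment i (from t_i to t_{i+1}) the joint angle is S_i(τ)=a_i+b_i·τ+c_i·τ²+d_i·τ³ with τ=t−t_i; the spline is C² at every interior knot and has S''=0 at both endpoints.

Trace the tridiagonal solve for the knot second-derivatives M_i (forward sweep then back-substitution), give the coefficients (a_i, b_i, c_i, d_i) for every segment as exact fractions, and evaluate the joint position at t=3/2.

Δ: Δ0=1, Δ1=-1/3
row 1: diag=12, rhs=-8; c'=1/4, d'=-2/3
back: M1=-2/3
M: M0=0, M1=-2/3, M2=0
seg 0: a=-2, c=M0/2=0, d=(M1−M0)/(6·3)=-1/27, b=Δ0−h0·(2M0+M1)/6=4/3
seg 1: a=1, c=M1/2=-1/3, d=(M2−M1)/(6·3)=1/27, b=Δ1−h1·(2M1+M2)/6=1/3
t_q=3/2 → seg 0, τ=3/2; S=-2+4/3·τ+0·τ²+-1/27·τ³=-1/8

  seg 0: a=-2 b=4/3 c=0 d=-1/27
  seg 1: a=1 b=1/3 c=-1/3 d=1/27
S(3/2) = -1/8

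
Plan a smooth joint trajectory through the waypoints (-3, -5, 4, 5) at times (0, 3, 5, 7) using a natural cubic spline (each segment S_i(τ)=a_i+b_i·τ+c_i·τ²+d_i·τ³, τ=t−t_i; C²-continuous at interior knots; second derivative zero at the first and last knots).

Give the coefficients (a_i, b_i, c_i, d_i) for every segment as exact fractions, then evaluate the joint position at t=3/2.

Δ: Δ0=-2/3, Δ1=9/2, Δ2=1/2
row 1: diag=10, rhs=31; c'=1/5, d'=31/10
row 2: denom=8−2·1/5=38/5; d'=(-24−2·31/10)/(38/5)=-151/38
back: M2=-151/38
back: M1=31/10−1/5·-151/38=74/19
M: M0=0, M1=74/19, M2=-151/38, M3=0
seg 0: a=-3, c=M0/2=0, d=(M1−M0)/(6·3)=37/171, b=Δ0−h0·(2M0+M1)/6=-149/57
seg 1: a=-5, c=M1/2=37/19, d=(M2−M1)/(6·2)=-299/456, b=Δ1−h1·(2M1+M2)/6=184/57
seg 2: a=4, c=M2/2=-151/76, d=(M3−M2)/(6·2)=151/456, b=Δ2−h2·(2M2+M3)/6=359/114
t_q=3/2 → seg 0, τ=3/2; S=-3+-149/57·τ+0·τ²+37/171·τ³=-941/152

  seg 0: a=-3 b=-149/57 c=0 d=37/171
  seg 1: a=-5 b=184/57 c=37/19 d=-299/456
  seg 2: a=4 b=359/114 c=-151/76 d=151/456
S(3/2) = -941/152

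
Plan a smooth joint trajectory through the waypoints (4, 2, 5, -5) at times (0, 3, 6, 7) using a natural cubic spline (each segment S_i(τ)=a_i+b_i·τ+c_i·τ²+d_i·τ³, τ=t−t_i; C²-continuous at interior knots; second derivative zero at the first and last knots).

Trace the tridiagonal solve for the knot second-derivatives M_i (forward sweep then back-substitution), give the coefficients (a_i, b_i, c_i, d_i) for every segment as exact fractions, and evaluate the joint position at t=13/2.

Δ: Δ0=-2/3, Δ1=1, Δ2=-10
row 1: diag=12, rhs=10; c'=1/4, d'=5/6
row 2: denom=8−3·1/4=29/4; d'=(-66−3·5/6)/(29/4)=-274/29
back: M2=-274/29
back: M1=5/6−1/4·-274/29=278/87
M: M0=0, M1=278/87, M2=-274/29, M3=0
seg 0: a=4, c=M0/2=0, d=(M1−M0)/(6·3)=139/783, b=Δ0−h0·(2M0+M1)/6=-197/87
seg 1: a=2, c=M1/2=139/87, d=(M2−M1)/(6·3)=-550/783, b=Δ1−h1·(2M1+M2)/6=220/87
seg 2: a=5, c=M2/2=-137/29, d=(M3−M2)/(6·1)=137/87, b=Δ2−h2·(2M2+M3)/6=-596/87
t_q=13/2 → seg 2, τ=1/2; S=5+-596/87·τ+-137/29·τ²+137/87·τ³=137/232

  seg 0: a=4 b=-197/87 c=0 d=139/783
  seg 1: a=2 b=220/87 c=139/87 d=-550/783
  seg 2: a=5 b=-596/87 c=-137/29 d=137/87
S(13/2) = 137/232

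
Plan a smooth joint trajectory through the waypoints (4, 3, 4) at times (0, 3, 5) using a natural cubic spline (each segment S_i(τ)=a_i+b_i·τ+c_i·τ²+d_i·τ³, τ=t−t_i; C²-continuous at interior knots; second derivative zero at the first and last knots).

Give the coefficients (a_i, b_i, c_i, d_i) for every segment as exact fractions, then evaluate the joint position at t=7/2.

  seg 0: a=4 b=-7/12 c=0 d=1/36
  seg 1: a=3 b=1/6 c=1/4 d=-1/24
S(7/2) = 201/64

Δ: Δ0=-1/3, Δ1=1/2
row 1: diag=10, rhs=5; c'=1/5, d'=1/2
back: M1=1/2
M: M0=0, M1=1/2, M2=0
seg 0: a=4, c=M0/2=0, d=(M1−M0)/(6·3)=1/36, b=Δ0−h0·(2M0+M1)/6=-7/12
seg 1: a=3, c=M1/2=1/4, d=(M2−M1)/(6·2)=-1/24, b=Δ1−h1·(2M1+M2)/6=1/6
t_q=7/2 → seg 1, τ=1/2; S=3+1/6·τ+1/4·τ²+-1/24·τ³=201/64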